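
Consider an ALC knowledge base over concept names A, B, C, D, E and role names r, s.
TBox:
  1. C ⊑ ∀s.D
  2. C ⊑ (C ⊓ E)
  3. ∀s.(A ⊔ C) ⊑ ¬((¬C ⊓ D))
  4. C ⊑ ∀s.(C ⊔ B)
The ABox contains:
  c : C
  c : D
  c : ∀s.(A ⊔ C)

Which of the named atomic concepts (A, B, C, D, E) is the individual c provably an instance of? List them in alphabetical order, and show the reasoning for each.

{C, D, E}

1. c : A?  L(c) = {C, D, ∀s.(A ⊔ C)} ∪ {¬A}
   apply at c: C⊑∀s.D; C⊑(C ⊓ E); ∀s.(A ⊔ C)⊑¬((¬C ⊓ D))
   open: L(c) ⊇ {C, D, E, ¬A, ∀s.(A ⊔ C), …} — c ∉ A possible
2. c : B?  L(c) = {C, D, ∀s.(A ⊔ C)} ∪ {¬B}
   apply at c: C⊑∀s.D; C⊑(C ⊓ E); ∀s.(A ⊔ C)⊑¬((¬C ⊓ D))
   open: L(c) ⊇ {C, D, E, ¬B, ∀s.(A ⊔ C), …} — c ∉ B possible
3. c : C?  L(c) = {C, D, ∀s.(A ⊔ C)} ∪ {¬C}
   clash {C, ¬C} at c — c ∈ C
4. c : D?  L(c) = {C, D, ∀s.(A ⊔ C)} ∪ {¬D}
   clash {D, ¬D} at c — c ∈ D
5. c : E?  L(c) = {C, D, ∀s.(A ⊔ C)} ∪ {¬E}
   clash {E, ¬E} at c — c ∈ E
6. Entailed for c: {C, D, E}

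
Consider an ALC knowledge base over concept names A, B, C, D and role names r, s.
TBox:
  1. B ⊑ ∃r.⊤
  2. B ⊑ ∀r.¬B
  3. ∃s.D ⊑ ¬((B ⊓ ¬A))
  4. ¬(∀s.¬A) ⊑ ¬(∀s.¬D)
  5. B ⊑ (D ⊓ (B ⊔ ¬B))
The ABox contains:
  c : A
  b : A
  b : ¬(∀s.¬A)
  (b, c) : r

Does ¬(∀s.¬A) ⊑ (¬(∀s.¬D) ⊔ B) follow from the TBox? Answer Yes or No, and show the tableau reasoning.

1. ¬(∀s.¬A) ⊑ (¬(∀s.¬D) ⊔ B)  ⇔  (∃s.A ⊓ (∀s.¬D ⊓ ¬B)) unsat w.r.t. T
   all branches close; clash {D, ¬D} at an ∃-successor
2. Hence ¬(∀s.¬A) ⊑ (¬(∀s.¬D) ⊔ B): entailed.

Yes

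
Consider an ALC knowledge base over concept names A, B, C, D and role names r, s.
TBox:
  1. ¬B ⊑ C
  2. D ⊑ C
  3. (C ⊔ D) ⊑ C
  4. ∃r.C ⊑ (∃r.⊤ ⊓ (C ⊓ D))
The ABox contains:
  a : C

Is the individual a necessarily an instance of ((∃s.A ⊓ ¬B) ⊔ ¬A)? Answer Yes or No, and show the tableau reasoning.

1. a : ((∃s.A ⊓ ¬B) ⊔ ¬A)?  L(a) = {C} ∪ {((∀s.¬A ⊔ B) ⊓ A)}
   open: L(a) ⊇ {A, C, ∀r.¬C, ∀s.¬A} — a ∉ ((∃s.A ⊓ ¬B) ⊔ ¬A) possible
2. Hence a : ((∃s.A ⊓ ¬B) ⊔ ¬A): not entailed.

No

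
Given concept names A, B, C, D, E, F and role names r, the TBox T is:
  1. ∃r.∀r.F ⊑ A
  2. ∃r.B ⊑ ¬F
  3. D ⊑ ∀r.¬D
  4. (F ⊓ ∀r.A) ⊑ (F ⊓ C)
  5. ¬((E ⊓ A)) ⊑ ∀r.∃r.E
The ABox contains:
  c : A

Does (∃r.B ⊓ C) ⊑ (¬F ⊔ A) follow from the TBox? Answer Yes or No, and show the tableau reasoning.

Yes

1. (∃r.B ⊓ C) ⊑ (¬F ⊔ A)  ⇔  ((∃r.B ⊓ C) ⊓ (F ⊓ ¬A)) unsat w.r.t. T
   all branches close; clash {F, ¬F} at x₀
2. Hence (∃r.B ⊓ C) ⊑ (¬F ⊔ A): entailed.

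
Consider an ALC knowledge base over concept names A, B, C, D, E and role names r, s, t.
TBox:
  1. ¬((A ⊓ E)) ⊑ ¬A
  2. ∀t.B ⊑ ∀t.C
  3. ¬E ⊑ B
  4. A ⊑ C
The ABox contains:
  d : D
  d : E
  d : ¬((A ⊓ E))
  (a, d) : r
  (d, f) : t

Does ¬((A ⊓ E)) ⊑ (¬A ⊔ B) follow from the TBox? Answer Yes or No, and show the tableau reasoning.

1. ¬((A ⊓ E)) ⊑ (¬A ⊔ B)  ⇔  ((¬A ⊔ ¬E) ⊓ (A ⊓ ¬B)) unsat w.r.t. T
   all branches close; clash {B, ¬B} at x₀
2. Hence ¬((A ⊓ E)) ⊑ (¬A ⊔ B): entailed.

Yes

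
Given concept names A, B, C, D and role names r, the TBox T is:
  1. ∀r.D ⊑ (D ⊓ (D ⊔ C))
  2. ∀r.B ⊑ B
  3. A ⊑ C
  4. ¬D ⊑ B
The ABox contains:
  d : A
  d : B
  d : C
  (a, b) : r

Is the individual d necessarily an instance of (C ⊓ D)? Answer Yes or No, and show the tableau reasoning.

No

1. d : (C ⊓ D)?  L(d) = {A, B, C} ∪ {(¬C ⊔ ¬D)}
   open: L(d) ⊇ {A, B, C, ¬D, ∃r.¬D} (+ ∃-successors) — d ∉ (C ⊓ D) possible
2. Hence d : (C ⊓ D): not entailed.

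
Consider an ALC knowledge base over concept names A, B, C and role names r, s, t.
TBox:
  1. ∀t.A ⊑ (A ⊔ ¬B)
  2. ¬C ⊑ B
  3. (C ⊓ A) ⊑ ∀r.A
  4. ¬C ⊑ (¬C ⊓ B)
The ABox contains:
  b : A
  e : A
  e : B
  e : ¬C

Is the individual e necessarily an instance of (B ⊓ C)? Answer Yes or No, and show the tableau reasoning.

No

1. e : (B ⊓ C)?  L(e) = {A, B, ¬C} ∪ {(¬B ⊔ ¬C)}
   apply at e: ¬C⊑(¬C ⊓ B)
   open: L(e) ⊇ {A, B, ¬C, ∃t.¬A} (+ ∃-successors) — e ∉ (B ⊓ C) possible
2. Hence e : (B ⊓ C): not entailed.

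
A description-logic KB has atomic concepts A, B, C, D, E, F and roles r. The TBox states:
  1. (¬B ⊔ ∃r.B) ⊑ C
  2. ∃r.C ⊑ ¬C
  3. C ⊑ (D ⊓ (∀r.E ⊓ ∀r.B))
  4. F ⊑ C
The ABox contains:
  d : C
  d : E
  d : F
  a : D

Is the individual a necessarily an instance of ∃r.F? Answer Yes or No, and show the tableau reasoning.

1. a : ∃r.F?  L(a) = {D} ∪ {∀r.¬F}
   open: L(a) ⊇ {B, D, ¬C, ¬F, ∀r.¬B, …} — a ∉ ∃r.F possible
2. Hence a : ∃r.F: not entailed.

No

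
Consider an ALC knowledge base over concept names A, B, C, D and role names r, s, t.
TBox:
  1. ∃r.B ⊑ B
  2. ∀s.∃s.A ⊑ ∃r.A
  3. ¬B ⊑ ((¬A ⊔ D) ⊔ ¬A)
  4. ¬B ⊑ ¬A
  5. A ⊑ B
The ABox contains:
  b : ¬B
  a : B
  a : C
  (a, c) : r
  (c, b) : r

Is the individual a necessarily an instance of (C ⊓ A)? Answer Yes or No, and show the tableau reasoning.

1. a : (C ⊓ A)?  L(a) = {B, C} ∪ {(¬C ⊔ ¬A)}
   open: L(a) ⊇ {B, C, ¬A, ∃s.∀s.¬A} (+ ∃-successors) — a ∉ (C ⊓ A) possible
2. Hence a : (C ⊓ A): not entailed.

No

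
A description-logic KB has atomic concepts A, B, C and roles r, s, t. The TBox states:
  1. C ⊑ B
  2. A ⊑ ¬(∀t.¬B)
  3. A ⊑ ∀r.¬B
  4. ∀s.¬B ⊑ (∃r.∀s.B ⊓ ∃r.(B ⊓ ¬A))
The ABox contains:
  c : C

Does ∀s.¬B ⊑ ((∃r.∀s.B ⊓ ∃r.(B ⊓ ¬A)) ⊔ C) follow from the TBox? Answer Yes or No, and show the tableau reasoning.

1. ∀s.¬B ⊑ ((∃r.∀s.B ⊓ ∃r.(B ⊓ ¬A)) ⊔ C)  ⇔  (∀s.¬B ⊓ ((∀r.∃s.¬B ⊔ ∀r.(¬B ⊔ A)) ⊓ ¬C)) unsat w.r.t. T
   all branches close; clash {B, ¬B} at an ∃-successor
2. Hence ∀s.¬B ⊑ ((∃r.∀s.B ⊓ ∃r.(B ⊓ ¬A)) ⊔ C): entailed.

Yes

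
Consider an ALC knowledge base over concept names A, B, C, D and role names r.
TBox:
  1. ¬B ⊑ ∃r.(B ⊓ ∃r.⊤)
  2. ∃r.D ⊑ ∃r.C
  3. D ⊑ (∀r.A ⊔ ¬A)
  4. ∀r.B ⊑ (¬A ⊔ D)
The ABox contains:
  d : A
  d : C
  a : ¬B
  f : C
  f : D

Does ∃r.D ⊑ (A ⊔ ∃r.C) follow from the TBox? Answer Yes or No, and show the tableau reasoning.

1. ∃r.D ⊑ (A ⊔ ∃r.C)  ⇔  (∃r.D ⊓ (¬A ⊓ ∀r.¬C)) unsat w.r.t. T
   all branches close; clash {C, ¬C} at an ∃-successor
2. Hence ∃r.D ⊑ (A ⊔ ∃r.C): entailed.

Yes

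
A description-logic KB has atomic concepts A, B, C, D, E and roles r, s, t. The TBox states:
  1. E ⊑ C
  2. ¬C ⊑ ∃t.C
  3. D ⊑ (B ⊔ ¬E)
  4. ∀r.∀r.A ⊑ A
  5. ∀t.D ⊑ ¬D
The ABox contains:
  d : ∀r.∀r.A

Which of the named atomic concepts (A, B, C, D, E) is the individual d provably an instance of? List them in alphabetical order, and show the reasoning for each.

1. d : A?  L(d) = {∀r.∀r.A} ∪ {¬A}
   clash {A, ¬A} at d — d ∈ A
2. d : B?  L(d) = {∀r.∀r.A} ∪ {¬B}
   apply at d: ∀r.∀r.A⊑A
   open: L(d) ⊇ {A, C, ¬B, ¬D, ∀r.∀r.A} — d ∉ B possible
3. d : C?  L(d) = {∀r.∀r.A} ∪ {¬C}
   apply at d: ¬C⊑∃t.C; ∀r.∀r.A⊑A
   open: L(d) ⊇ {A, ¬C, ¬D, ¬E, ∀r.∀r.A, …} (+ ∃-successors) — d ∉ C possible
4. d : D?  L(d) = {∀r.∀r.A} ∪ {¬D}
   apply at d: ∀r.∀r.A⊑A
   open: L(d) ⊇ {A, C, ¬D, ∀r.∀r.A} — d ∉ D possible
5. d : E?  L(d) = {∀r.∀r.A} ∪ {¬E}
   apply at d: ∀r.∀r.A⊑A
   open: L(d) ⊇ {A, C, ¬D, ¬E, ∀r.∀r.A} — d ∉ E possible
6. Entailed for d: {A}

{A}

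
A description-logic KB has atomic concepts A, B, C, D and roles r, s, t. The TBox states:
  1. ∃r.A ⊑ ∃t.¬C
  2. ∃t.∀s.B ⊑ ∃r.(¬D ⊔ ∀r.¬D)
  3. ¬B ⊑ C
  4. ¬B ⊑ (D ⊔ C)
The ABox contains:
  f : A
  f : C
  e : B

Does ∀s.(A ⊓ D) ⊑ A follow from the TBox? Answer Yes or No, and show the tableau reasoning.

1. ∀s.(A ⊓ D) ⊑ A  ⇔  (∀s.(A ⊓ D) ⊓ ¬A) unsat w.r.t. T
   open: L(x₀) ⊇ {B, ¬A, ∀r.¬A, ∀s.(A ⊓ D), ∀t.∃s.¬B}
2. Hence ∀s.(A ⊓ D) ⊑ A: not entailed.

No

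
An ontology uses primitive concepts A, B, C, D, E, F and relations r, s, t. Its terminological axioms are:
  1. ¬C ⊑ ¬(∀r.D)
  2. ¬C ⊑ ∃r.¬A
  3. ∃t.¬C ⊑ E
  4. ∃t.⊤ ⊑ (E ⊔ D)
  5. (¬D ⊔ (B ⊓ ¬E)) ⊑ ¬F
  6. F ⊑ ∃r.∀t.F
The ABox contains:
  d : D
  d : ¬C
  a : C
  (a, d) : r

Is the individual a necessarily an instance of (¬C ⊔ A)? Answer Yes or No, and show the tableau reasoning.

1. a : (¬C ⊔ A)?  L(a) = {C} ∪ {(C ⊓ ¬A)}
   open: L(a) ⊇ {C, ¬A, ¬F, ∀t.C, ∀t.⊥} — a ∉ (¬C ⊔ A) possible
2. Hence a : (¬C ⊔ A): not entailed.

No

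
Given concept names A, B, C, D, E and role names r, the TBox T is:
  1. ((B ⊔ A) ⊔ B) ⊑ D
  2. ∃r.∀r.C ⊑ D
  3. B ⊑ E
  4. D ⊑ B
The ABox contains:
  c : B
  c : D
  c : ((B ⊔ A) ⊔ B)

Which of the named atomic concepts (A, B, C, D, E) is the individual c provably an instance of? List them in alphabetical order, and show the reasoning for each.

1. c : A?  L(c) = {B, D, ((B ⊔ A) ⊔ B)} ∪ {¬A}
   apply at c: B⊑E
   open: L(c) ⊇ {B, D, E, ¬A} — c ∉ A possible
2. c : B?  L(c) = {B, D, ((B ⊔ A) ⊔ B)} ∪ {¬B}
   clash {B, ¬B} at c — c ∈ B
3. c : C?  L(c) = {B, D, ((B ⊔ A) ⊔ B)} ∪ {¬C}
   apply at c: B⊑E
   open: L(c) ⊇ {B, D, E, ¬C} — c ∉ C possible
4. c : D?  L(c) = {B, D, ((B ⊔ A) ⊔ B)} ∪ {¬D}
   clash {D, ¬D} at c — c ∈ D
5. c : E?  L(c) = {B, D, ((B ⊔ A) ⊔ B)} ∪ {¬E}
   clash {E, ¬E} at c — c ∈ E
6. Entailed for c: {B, D, E}

{B, D, E}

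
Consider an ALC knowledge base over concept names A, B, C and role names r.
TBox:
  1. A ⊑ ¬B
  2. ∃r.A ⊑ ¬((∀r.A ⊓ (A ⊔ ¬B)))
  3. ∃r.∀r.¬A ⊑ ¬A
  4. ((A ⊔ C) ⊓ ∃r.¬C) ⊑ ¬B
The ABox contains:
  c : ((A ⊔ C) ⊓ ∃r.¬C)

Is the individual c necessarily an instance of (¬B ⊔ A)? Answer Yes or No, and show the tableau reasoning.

1. c : (¬B ⊔ A)?  L(c) = {((A ⊔ C) ⊓ ∃r.¬C)} ∪ {(B ⊓ ¬A)}
   clash {B, ¬B} at c — c ∈ (¬B ⊔ A)
2. Hence c : (¬B ⊔ A): entailed.

Yes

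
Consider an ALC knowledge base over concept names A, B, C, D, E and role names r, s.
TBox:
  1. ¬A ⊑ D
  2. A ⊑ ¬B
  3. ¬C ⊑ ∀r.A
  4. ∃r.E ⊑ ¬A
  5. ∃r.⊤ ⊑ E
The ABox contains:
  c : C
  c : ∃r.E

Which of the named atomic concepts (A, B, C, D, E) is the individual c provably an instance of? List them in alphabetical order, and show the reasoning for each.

1. c : A?  L(c) = {C, ∃r.E} ∪ {¬A}
   apply at c: ¬A⊑D
   open: L(c) ⊇ {C, D, E, ¬A, ∃r.E} (+ ∃-successors) — c ∉ A possible
2. c : B?  L(c) = {C, ∃r.E} ∪ {¬B}
   apply at c: ∃r.E⊑¬A
   open: L(c) ⊇ {C, D, E, ¬A, ¬B, …} (+ ∃-successors) — c ∉ B possible
3. c : C?  L(c) = {C, ∃r.E} ∪ {¬C}
   clash {C, ¬C} at c — c ∈ C
4. c : D?  L(c) = {C, ∃r.E} ∪ {¬D}
   clash {D, ¬D} at c — c ∈ D
5. c : E?  L(c) = {C, ∃r.E} ∪ {¬E}
   clash {E, ¬E} at c — c ∈ E
6. Entailed for c: {C, D, E}

{C, D, E}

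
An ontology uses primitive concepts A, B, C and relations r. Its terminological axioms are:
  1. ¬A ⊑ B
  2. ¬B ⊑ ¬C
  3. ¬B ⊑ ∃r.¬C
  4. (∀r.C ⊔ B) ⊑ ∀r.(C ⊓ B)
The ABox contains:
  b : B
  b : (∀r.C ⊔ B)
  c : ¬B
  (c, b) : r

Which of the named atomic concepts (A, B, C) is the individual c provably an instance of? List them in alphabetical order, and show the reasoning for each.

1. c : A?  L(c) = {¬B} ∪ {¬A}
   clash {B, ¬B} at c — c ∈ A
2. c : B?  L(c) = {¬B} ∪ {¬B}
   apply at c: ¬B⊑¬C; ¬B⊑∃r.¬C
   open: L(c) ⊇ {A, ¬B, ¬C, ∃r.¬C} (+ ∃-successors) — c ∉ B possible
3. c : C?  L(c) = {¬B} ∪ {¬C}
   apply at c: ¬B⊑∃r.¬C
   open: L(c) ⊇ {A, ¬B, ¬C, ∃r.¬C} (+ ∃-successors) — c ∉ C possible
4. Entailed for c: {A}

{A}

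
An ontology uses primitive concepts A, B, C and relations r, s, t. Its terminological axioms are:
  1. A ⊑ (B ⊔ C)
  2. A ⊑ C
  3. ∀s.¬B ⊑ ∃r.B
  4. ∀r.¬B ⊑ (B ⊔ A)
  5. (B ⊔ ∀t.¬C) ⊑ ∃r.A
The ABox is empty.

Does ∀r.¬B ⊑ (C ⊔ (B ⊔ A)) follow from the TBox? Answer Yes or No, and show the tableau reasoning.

1. ∀r.¬B ⊑ (C ⊔ (B ⊔ A))  ⇔  (∀r.¬B ⊓ (¬C ⊓ (¬B ⊓ ¬A))) unsat w.r.t. T
   all branches close; clash {A, ¬A} at x₀
2. Hence ∀r.¬B ⊑ (C ⊔ (B ⊔ A)): entailed.

Yes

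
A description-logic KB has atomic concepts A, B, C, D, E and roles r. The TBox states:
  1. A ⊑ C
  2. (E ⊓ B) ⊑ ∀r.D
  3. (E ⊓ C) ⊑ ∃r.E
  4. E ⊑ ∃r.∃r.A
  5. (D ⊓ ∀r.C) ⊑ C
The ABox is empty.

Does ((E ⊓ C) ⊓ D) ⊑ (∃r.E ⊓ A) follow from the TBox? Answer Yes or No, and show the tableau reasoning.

1. ((E ⊓ C) ⊓ D) ⊑ (∃r.E ⊓ A)  ⇔  (((E ⊓ C) ⊓ D) ⊓ (∀r.¬E ⊔ ¬A)) unsat w.r.t. T
   apply at x₀: (E ⊓ C)⊑∃r.E; E⊑∃r.∃r.A
   open: L(x₀) ⊇ {C, D, E, ¬A, ¬B, …} (+ ∃-successors)
2. Hence ((E ⊓ C) ⊓ D) ⊑ (∃r.E ⊓ A): not entailed.

No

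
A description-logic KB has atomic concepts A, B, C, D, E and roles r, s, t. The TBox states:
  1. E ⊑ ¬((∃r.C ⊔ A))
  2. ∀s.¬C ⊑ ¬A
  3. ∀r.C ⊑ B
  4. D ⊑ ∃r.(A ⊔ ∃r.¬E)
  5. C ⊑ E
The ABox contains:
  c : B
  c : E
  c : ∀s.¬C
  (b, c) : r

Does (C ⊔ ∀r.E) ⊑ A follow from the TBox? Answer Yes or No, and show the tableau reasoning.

No

1. (C ⊔ ∀r.E) ⊑ A  ⇔  ((C ⊔ ∀r.E) ⊓ ¬A) unsat w.r.t. T
   open: L(x₀) ⊇ {C, E, ¬A, ¬D, ∀r.¬C, …} (+ ∃-successors)
2. Hence (C ⊔ ∀r.E) ⊑ A: not entailed.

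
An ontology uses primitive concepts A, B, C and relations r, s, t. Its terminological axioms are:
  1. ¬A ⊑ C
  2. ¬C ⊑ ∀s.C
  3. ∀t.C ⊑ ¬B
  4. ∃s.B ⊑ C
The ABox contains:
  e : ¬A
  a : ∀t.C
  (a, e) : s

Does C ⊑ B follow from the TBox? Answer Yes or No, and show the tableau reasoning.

No

1. C ⊑ B  ⇔  (C ⊓ ¬B) unsat w.r.t. T
   open: L(x₀) ⊇ {C, ¬B}
2. Hence C ⊑ B: not entailed.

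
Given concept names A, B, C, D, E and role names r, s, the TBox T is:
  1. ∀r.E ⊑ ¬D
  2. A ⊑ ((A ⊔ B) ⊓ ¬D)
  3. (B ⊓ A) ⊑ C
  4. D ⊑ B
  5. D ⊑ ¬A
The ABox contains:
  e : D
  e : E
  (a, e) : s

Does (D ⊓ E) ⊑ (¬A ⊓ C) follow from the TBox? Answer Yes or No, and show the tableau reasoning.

1. (D ⊓ E) ⊑ (¬A ⊓ C)  ⇔  ((D ⊓ E) ⊓ (A ⊔ ¬C)) unsat w.r.t. T
   apply at x₀: D⊑B; D⊑¬A
   open: L(x₀) ⊇ {B, D, E, ¬A, ¬C, …} (+ ∃-successors)
2. Hence (D ⊓ E) ⊑ (¬A ⊓ C): not entailed.

No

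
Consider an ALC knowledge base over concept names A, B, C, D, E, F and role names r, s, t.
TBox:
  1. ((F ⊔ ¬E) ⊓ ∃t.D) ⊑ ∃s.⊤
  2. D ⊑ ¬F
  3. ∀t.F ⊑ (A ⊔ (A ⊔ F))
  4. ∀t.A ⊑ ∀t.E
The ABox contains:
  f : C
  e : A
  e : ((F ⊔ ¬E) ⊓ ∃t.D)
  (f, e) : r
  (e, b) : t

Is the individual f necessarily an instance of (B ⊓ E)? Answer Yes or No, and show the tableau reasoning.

1. f : (B ⊓ E)?  L(f) = {C} ∪ {(¬B ⊔ ¬E)}
   open: L(f) ⊇ {C, E, ¬B, ¬D, ¬F, …} (+ ∃-successors) — f ∉ (B ⊓ E) possible
2. Hence f : (B ⊓ E): not entailed.

No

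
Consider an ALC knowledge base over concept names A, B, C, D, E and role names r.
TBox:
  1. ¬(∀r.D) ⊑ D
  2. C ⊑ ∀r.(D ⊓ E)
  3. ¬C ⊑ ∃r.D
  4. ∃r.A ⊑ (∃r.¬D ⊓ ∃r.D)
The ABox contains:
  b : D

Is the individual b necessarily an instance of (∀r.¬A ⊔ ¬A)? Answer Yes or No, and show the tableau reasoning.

No

1. b : (∀r.¬A ⊔ ¬A)?  L(b) = {D} ∪ {(∃r.A ⊓ A)}
   apply at b: ∃r.A⊑(∃r.¬D ⊓ ∃r.D)
   open: L(b) ⊇ {A, D, ¬C, ∃r.A, ∃r.D, …} (+ ∃-successors) — b ∉ (∀r.¬A ⊔ ¬A) possible
2. Hence b : (∀r.¬A ⊔ ¬A): not entailed.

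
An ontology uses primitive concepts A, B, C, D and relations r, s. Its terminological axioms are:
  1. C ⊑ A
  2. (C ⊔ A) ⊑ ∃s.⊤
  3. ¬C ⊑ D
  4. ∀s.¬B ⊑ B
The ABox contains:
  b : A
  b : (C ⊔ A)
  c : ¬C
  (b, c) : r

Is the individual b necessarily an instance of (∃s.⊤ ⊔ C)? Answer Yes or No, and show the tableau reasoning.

Yes

1. b : (∃s.⊤ ⊔ C)?  L(b) = {A, (C ⊔ A)} ∪ {(∀s.⊥ ⊓ ¬C)}
   clash ⊥ at an ∃-successor — b ∈ (∃s.⊤ ⊔ C)
2. Hence b : (∃s.⊤ ⊔ C): entailed.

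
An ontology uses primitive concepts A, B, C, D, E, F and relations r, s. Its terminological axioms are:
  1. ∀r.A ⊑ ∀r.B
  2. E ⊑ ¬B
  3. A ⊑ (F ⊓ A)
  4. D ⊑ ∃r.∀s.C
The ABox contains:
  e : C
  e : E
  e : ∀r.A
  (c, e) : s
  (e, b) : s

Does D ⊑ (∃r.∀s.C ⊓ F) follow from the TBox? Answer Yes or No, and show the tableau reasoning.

No

1. D ⊑ (∃r.∀s.C ⊓ F)  ⇔  (D ⊓ (∀r.∃s.¬C ⊔ ¬F)) unsat w.r.t. T
   apply at x₀: D⊑∃r.∀s.C
   open: L(x₀) ⊇ {D, ¬A, ¬E, ¬F, ∃r.¬A, …} (+ ∃-successors)
2. Hence D ⊑ (∃r.∀s.C ⊓ F): not entailed.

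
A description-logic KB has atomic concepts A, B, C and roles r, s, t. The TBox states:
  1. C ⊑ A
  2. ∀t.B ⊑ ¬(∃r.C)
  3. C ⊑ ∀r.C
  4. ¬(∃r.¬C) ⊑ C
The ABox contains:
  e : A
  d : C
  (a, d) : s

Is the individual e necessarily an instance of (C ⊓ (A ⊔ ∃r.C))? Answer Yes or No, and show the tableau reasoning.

1. e : (C ⊓ (A ⊔ ∃r.C))?  L(e) = {A} ∪ {(¬C ⊔ (¬A ⊓ ∀r.¬C))}
   open: L(e) ⊇ {A, ¬C, ∃r.¬C, ∃t.¬B} (+ ∃-successors) — e ∉ (C ⊓ (A ⊔ ∃r.C)) possible
2. Hence e : (C ⊓ (A ⊔ ∃r.C)): not entailed.

No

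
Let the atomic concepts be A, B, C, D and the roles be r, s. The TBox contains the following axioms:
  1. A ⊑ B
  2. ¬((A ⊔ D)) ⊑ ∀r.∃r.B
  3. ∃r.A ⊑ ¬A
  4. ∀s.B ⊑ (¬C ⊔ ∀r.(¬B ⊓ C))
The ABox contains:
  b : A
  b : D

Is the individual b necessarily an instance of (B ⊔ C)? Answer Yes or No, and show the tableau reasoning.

Yes

1. b : (B ⊔ C)?  L(b) = {A, D} ∪ {(¬B ⊓ ¬C)}
   clash {B, ¬B} at b — b ∈ (B ⊔ C)
2. Hence b : (B ⊔ C): entailed.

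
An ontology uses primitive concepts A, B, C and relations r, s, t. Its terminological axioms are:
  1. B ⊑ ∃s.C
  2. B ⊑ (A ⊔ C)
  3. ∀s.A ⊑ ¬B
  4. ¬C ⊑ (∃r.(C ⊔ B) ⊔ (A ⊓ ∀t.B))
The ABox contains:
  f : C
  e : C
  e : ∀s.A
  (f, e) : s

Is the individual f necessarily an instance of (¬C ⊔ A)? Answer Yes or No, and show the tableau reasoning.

1. f : (¬C ⊔ A)?  L(f) = {C} ∪ {(C ⊓ ¬A)}
   open: L(f) ⊇ {C, ¬A, ¬B} — f ∉ (¬C ⊔ A) possible
2. Hence f : (¬C ⊔ A): not entailed.

No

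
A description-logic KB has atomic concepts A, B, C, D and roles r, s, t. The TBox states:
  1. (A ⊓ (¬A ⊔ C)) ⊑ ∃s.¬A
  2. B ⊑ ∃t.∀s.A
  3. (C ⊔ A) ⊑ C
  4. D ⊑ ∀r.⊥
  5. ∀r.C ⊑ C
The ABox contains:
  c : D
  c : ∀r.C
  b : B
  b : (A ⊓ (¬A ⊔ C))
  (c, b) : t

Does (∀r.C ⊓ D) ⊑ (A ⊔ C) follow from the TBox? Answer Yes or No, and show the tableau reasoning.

1. (∀r.C ⊓ D) ⊑ (A ⊔ C)  ⇔  ((∀r.C ⊓ D) ⊓ (¬A ⊓ ¬C)) unsat w.r.t. T
   all branches close; clash {C, ¬C} at x₀
2. Hence (∀r.C ⊓ D) ⊑ (A ⊔ C): entailed.

Yes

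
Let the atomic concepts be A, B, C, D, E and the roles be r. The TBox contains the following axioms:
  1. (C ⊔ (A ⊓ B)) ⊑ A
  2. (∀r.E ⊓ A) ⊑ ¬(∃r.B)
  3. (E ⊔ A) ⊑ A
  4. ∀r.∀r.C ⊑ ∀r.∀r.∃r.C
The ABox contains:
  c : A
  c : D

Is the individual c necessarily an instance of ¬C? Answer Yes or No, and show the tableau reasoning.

1. c : ¬C?  L(c) = {A, D} ∪ {C}
   open: L(c) ⊇ {A, C, D, ∃r.¬E, ∃r.∃r.¬C} (+ ∃-successors) — c ∉ ¬C possible
2. Hence c : ¬C: not entailed.

No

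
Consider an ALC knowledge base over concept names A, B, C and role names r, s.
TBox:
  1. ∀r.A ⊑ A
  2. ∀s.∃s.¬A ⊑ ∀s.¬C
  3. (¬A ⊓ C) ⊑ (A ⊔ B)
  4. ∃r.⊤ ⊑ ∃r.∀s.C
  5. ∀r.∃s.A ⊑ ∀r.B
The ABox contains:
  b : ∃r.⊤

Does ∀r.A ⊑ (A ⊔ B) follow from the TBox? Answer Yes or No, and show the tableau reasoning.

1. ∀r.A ⊑ (A ⊔ B)  ⇔  (∀r.A ⊓ (¬A ⊓ ¬B)) unsat w.r.t. T
   all branches close; clash {B, ¬B} at x₀
2. Hence ∀r.A ⊑ (A ⊔ B): entailed.

Yes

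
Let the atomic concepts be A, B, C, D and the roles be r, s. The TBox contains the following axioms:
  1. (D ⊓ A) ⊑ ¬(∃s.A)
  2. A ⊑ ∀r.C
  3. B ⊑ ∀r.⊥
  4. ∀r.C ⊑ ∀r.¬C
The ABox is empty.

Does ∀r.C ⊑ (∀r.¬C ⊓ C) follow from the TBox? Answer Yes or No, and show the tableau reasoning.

1. ∀r.C ⊑ (∀r.¬C ⊓ C)  ⇔  (∀r.C ⊓ (∃r.C ⊔ ¬C)) unsat w.r.t. T
   apply at x₀: ∀r.C⊑∀r.¬C
   open: L(x₀) ⊇ {¬B, ¬C, ¬D, ∀r.C, ∀r.¬C}
2. Hence ∀r.C ⊑ (∀r.¬C ⊓ C): not entailed.

No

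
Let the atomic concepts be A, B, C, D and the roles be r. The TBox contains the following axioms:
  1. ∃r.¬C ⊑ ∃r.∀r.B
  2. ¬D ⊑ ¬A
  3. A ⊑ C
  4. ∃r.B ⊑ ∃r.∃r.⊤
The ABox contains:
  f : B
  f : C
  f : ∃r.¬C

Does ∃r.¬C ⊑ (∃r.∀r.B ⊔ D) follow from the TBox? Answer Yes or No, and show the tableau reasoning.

1. ∃r.¬C ⊑ (∃r.∀r.B ⊔ D)  ⇔  (∃r.¬C ⊓ (∀r.∃r.¬B ⊓ ¬D)) unsat w.r.t. T
   all branches close; clash {B, ¬B} at an ∃-successor
2. Hence ∃r.¬C ⊑ (∃r.∀r.B ⊔ D): entailed.

Yes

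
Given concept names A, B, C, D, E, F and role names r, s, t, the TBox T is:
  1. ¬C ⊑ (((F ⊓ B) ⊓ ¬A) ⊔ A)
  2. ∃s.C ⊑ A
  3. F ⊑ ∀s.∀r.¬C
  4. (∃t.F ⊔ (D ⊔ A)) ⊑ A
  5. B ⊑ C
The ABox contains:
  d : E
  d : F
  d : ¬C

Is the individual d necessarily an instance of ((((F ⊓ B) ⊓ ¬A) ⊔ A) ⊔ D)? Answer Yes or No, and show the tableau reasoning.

Yes

1. d : ((((F ⊓ B) ⊓ ¬A) ⊔ A) ⊔ D)?  L(d) = {E, F, ¬C} ∪ {((((¬F ⊔ ¬B) ⊔ A) ⊓ ¬A) ⊓ ¬D)}
   clash {C, ¬C} at d — d ∈ ((((F ⊓ B) ⊓ ¬A) ⊔ A) ⊔ D)
2. Hence d : ((((F ⊓ B) ⊓ ¬A) ⊔ A) ⊔ D): entailed.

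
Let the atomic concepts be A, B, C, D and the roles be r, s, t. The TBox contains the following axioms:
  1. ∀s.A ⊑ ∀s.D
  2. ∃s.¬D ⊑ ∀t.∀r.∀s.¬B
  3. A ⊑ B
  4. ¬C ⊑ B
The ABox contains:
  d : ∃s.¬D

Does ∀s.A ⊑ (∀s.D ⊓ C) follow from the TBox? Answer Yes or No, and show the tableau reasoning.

No

1. ∀s.A ⊑ (∀s.D ⊓ C)  ⇔  (∀s.A ⊓ (∃s.¬D ⊔ ¬C)) unsat w.r.t. T
   apply at x₀: ∀s.A⊑∀s.D
   open: L(x₀) ⊇ {B, ¬C, ∀s.A, ∀s.D}
2. Hence ∀s.A ⊑ (∀s.D ⊓ C): not entailed.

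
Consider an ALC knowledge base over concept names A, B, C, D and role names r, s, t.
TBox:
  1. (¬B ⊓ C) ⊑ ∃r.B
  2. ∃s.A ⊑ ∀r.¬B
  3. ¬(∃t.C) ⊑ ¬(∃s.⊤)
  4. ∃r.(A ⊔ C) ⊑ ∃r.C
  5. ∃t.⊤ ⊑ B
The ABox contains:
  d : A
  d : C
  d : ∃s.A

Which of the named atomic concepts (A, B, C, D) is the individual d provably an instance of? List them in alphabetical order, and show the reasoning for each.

1. d : A?  L(d) = {A, C, ∃s.A} ∪ {¬A}
   clash {A, ¬A} at d — d ∈ A
2. d : B?  L(d) = {A, C, ∃s.A} ∪ {¬B}
   clash {B, ¬B} at d — d ∈ B
3. d : C?  L(d) = {A, C, ∃s.A} ∪ {¬C}
   clash {C, ¬C} at d — d ∈ C
4. d : D?  L(d) = {A, C, ∃s.A} ∪ {¬D}
   apply at d: ∃s.A⊑∀r.¬B
   open: L(d) ⊇ {A, B, C, ¬D, ∀r.(¬A ⊓ ¬C), …} (+ ∃-successors) — d ∉ D possible
5. Entailed for d: {A, B, C}

{A, B, C}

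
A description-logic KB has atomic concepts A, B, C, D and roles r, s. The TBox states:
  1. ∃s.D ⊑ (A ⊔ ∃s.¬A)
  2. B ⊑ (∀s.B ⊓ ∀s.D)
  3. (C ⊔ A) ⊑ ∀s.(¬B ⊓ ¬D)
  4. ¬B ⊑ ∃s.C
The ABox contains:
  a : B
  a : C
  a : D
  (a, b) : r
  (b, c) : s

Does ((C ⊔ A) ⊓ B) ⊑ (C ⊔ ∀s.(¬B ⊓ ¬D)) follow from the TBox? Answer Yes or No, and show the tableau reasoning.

1. ((C ⊔ A) ⊓ B) ⊑ (C ⊔ ∀s.(¬B ⊓ ¬D))  ⇔  (((C ⊔ A) ⊓ B) ⊓ (¬C ⊓ ∃s.(B ⊔ D))) unsat w.r.t. T
   all branches close; clash {B, ¬B} at an ∃-successor
2. Hence ((C ⊔ A) ⊓ B) ⊑ (C ⊔ ∀s.(¬B ⊓ ¬D)): entailed.

Yes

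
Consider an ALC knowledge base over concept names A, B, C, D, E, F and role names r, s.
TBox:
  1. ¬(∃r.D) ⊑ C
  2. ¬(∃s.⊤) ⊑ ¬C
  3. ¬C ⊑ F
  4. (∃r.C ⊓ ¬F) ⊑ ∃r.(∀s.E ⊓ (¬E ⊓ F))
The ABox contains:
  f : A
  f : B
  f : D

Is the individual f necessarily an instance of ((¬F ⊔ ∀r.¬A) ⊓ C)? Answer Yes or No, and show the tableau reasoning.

1. f : ((¬F ⊔ ∀r.¬A) ⊓ C)?  L(f) = {A, B, D} ∪ {((F ⊓ ∃r.A) ⊔ ¬C)}
   open: L(f) ⊇ {A, B, C, D, F, …} (+ ∃-successors) — f ∉ ((¬F ⊔ ∀r.¬A) ⊓ C) possible
2. Hence f : ((¬F ⊔ ∀r.¬A) ⊓ C): not entailed.

No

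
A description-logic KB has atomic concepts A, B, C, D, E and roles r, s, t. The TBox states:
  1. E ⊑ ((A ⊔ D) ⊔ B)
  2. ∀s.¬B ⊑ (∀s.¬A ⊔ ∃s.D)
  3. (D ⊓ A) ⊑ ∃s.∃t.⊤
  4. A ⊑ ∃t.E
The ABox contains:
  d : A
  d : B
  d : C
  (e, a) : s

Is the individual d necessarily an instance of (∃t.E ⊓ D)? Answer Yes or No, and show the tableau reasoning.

1. d : (∃t.E ⊓ D)?  L(d) = {A, B, C} ∪ {(∀t.¬E ⊔ ¬D)}
   apply at d: A⊑∃t.E
   open: L(d) ⊇ {A, B, C, ¬D, ¬E, …} (+ ∃-successors) — d ∉ (∃t.E ⊓ D) possible
2. Hence d : (∃t.E ⊓ D): not entailed.

No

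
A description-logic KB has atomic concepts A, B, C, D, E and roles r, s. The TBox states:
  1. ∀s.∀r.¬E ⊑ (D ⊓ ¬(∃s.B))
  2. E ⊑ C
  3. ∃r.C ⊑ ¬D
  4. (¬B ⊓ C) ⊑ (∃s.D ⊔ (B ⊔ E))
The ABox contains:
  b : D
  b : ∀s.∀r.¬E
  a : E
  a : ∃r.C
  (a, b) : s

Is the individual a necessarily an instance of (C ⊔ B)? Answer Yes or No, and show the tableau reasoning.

Yes

1. a : (C ⊔ B)?  L(a) = {E, ∃r.C} ∪ {(¬C ⊓ ¬B)}
   clash {C, ¬C} at a — a ∈ (C ⊔ B)
2. Hence a : (C ⊔ B): entailed.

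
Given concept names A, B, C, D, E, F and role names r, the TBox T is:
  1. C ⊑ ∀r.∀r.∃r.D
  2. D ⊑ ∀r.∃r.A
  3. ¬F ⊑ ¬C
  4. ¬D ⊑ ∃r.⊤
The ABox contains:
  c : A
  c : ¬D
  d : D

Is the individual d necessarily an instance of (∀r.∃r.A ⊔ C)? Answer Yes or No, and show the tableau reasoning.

Yes

1. d : (∀r.∃r.A ⊔ C)?  L(d) = {D} ∪ {(∃r.∀r.¬A ⊓ ¬C)}
   clash {A, ¬A} at an ∃-successor — d ∈ (∀r.∃r.A ⊔ C)
2. Hence d : (∀r.∃r.A ⊔ C): entailed.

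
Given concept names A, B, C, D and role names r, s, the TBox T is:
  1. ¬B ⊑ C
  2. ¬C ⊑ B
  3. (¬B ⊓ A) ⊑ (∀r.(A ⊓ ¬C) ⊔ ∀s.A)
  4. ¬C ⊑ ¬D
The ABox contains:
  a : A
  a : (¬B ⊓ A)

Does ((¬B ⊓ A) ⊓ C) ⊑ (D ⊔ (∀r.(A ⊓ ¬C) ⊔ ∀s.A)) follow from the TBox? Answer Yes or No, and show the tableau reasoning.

Yes

1. ((¬B ⊓ A) ⊓ C) ⊑ (D ⊔ (∀r.(A ⊓ ¬C) ⊔ ∀s.A))  ⇔  (((¬B ⊓ A) ⊓ C) ⊓ (¬D ⊓ (∃r.(¬A ⊔ C) ⊓ ∃s.¬A))) unsat w.r.t. T
   all branches close; clash {A, ¬A} at an ∃-successor
2. Hence ((¬B ⊓ A) ⊓ C) ⊑ (D ⊔ (∀r.(A ⊓ ¬C) ⊔ ∀s.A)): entailed.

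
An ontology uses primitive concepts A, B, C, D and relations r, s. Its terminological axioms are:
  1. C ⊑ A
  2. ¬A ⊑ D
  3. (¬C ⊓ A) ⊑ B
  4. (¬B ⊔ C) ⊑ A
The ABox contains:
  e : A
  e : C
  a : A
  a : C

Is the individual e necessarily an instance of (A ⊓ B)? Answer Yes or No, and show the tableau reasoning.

1. e : (A ⊓ B)?  L(e) = {A, C} ∪ {(¬A ⊔ ¬B)}
   open: L(e) ⊇ {A, C, ¬B} — e ∉ (A ⊓ B) possible
2. Hence e : (A ⊓ B): not entailed.

No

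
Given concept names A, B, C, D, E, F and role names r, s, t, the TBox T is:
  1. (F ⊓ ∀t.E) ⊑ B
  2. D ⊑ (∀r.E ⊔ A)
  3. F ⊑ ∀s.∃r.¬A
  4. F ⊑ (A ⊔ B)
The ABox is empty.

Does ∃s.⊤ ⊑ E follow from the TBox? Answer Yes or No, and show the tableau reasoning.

1. ∃s.⊤ ⊑ E  ⇔  (∃s.⊤ ⊓ ¬E) unsat w.r.t. T
   open: L(x₀) ⊇ {¬D, ¬E, ¬F, ∃s.⊤} (+ ∃-successors)
2. Hence ∃s.⊤ ⊑ E: not entailed.

No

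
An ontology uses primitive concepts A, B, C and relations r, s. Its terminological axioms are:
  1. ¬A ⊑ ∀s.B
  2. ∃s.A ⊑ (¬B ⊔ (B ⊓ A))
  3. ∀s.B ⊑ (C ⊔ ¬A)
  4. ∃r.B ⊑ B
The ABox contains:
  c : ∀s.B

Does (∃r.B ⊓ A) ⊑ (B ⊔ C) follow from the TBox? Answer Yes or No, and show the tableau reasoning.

Yes

1. (∃r.B ⊓ A) ⊑ (B ⊔ C)  ⇔  ((∃r.B ⊓ A) ⊓ (¬B ⊓ ¬C)) unsat w.r.t. T
   all branches close; clash {B, ¬B} at x₀
2. Hence (∃r.B ⊓ A) ⊑ (B ⊔ C): entailed.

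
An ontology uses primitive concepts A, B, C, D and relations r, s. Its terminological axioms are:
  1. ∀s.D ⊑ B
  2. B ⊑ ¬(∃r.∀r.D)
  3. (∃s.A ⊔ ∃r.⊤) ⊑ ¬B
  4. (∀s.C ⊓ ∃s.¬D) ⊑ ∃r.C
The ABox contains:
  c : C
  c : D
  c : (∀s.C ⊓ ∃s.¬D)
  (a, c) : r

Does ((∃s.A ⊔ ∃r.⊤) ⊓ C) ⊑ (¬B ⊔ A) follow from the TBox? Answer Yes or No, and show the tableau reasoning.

Yes

1. ((∃s.A ⊔ ∃r.⊤) ⊓ C) ⊑ (¬B ⊔ A)  ⇔  (((∃s.A ⊔ ∃r.⊤) ⊓ C) ⊓ (B ⊓ ¬A)) unsat w.r.t. T
   all branches close; clash {B, ¬B} at x₀
2. Hence ((∃s.A ⊔ ∃r.⊤) ⊓ C) ⊑ (¬B ⊔ A): entailed.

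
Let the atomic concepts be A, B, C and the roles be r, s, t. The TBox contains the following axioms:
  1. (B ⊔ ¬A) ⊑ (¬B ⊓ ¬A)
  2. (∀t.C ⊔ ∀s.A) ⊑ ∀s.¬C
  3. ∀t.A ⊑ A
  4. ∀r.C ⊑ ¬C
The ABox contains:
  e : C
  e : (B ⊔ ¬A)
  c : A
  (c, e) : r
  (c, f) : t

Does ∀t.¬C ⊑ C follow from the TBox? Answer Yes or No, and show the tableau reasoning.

No

1. ∀t.¬C ⊑ C  ⇔  (∀t.¬C ⊓ ¬C) unsat w.r.t. T
   open: L(x₀) ⊇ {A, ¬B, ¬C, ∀t.¬C, ∃s.¬A, …} (+ ∃-successors)
2. Hence ∀t.¬C ⊑ C: not entailed.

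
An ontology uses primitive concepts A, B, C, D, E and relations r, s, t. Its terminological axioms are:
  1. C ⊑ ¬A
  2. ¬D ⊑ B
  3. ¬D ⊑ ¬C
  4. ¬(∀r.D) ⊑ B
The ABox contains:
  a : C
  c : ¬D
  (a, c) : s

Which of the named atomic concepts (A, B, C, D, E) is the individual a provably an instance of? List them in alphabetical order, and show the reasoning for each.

{C, D}

1. a : A?  L(a) = {C} ∪ {¬A}
   open: L(a) ⊇ {C, D, ¬A, ∀r.D} — a ∉ A possible
2. a : B?  L(a) = {C} ∪ {¬B}
   apply at a: C⊑¬A
   open: L(a) ⊇ {C, D, ¬A, ¬B, ∀r.D} — a ∉ B possible
3. a : C?  L(a) = {C} ∪ {¬C}
   clash {C, ¬C} at a — a ∈ C
4. a : D?  L(a) = {C} ∪ {¬D}
   clash {C, ¬C} at a — a ∈ D
5. a : E?  L(a) = {C} ∪ {¬E}
   apply at a: C⊑¬A
   open: L(a) ⊇ {C, D, ¬A, ¬E, ∀r.D} — a ∉ E possible
6. Entailed for a: {C, D}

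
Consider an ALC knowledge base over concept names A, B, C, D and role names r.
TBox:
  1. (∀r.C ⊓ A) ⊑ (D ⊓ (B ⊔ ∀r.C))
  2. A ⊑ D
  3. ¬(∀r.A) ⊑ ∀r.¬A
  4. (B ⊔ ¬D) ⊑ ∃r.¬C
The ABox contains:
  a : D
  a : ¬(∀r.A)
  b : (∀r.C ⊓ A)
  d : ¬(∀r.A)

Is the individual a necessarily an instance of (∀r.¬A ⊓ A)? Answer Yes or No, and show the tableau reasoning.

1. a : (∀r.¬A ⊓ A)?  L(a) = {D, ¬(∀r.A)} ∪ {(∃r.A ⊔ ¬A)}
   apply at a: ¬(∀r.A)⊑∀r.¬A
   open: L(a) ⊇ {D, ¬A, ¬B, ∀r.¬A, ∃r.¬A} (+ ∃-successors) — a ∉ (∀r.¬A ⊓ A) possible
2. Hence a : (∀r.¬A ⊓ A): not entailed.

No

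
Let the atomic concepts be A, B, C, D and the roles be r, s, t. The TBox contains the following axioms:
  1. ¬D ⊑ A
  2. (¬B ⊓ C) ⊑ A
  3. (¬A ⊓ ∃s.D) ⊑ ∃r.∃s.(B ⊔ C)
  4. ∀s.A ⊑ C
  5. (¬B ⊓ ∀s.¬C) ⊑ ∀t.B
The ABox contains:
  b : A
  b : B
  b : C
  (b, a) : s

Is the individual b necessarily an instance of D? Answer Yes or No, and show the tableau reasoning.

1. b : D?  L(b) = {A, B, C} ∪ {¬D}
   open: L(b) ⊇ {A, B, C, ¬D} — b ∉ D possible
2. Hence b : D: not entailed.

No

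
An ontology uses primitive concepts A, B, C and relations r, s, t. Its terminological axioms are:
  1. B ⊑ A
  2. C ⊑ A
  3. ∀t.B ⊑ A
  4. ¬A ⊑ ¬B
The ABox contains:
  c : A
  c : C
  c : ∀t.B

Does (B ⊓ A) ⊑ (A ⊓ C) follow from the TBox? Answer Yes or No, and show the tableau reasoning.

No

1. (B ⊓ A) ⊑ (A ⊓ C)  ⇔  ((B ⊓ A) ⊓ (¬A ⊔ ¬C)) unsat w.r.t. T
   open: L(x₀) ⊇ {A, B, ¬C}
2. Hence (B ⊓ A) ⊑ (A ⊓ C): not entailed.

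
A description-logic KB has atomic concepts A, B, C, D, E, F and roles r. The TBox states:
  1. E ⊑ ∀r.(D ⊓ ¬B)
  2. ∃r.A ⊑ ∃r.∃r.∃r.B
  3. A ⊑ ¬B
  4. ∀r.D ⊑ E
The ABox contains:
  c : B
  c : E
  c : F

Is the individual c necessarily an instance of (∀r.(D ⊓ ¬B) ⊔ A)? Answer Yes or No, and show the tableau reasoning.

Yes

1. c : (∀r.(D ⊓ ¬B) ⊔ A)?  L(c) = {B, E, F} ∪ {(∃r.(¬D ⊔ B) ⊓ ¬A)}
   clash {B, ¬B} at an ∃-successor — c ∈ (∀r.(D ⊓ ¬B) ⊔ A)
2. Hence c : (∀r.(D ⊓ ¬B) ⊔ A): entailed.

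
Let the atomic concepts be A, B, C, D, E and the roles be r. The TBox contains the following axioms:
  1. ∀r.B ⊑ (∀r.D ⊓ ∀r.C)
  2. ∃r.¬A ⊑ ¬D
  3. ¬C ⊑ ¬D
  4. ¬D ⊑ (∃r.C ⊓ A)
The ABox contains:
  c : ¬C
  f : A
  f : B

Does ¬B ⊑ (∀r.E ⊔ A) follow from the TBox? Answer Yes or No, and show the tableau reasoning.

1. ¬B ⊑ (∀r.E ⊔ A)  ⇔  (¬B ⊓ (∃r.¬E ⊓ ¬A)) unsat w.r.t. T
   open: L(x₀) ⊇ {C, D, ¬A, ¬B, ∀r.A, …} (+ ∃-successors)
2. Hence ¬B ⊑ (∀r.E ⊔ A): not entailed.

No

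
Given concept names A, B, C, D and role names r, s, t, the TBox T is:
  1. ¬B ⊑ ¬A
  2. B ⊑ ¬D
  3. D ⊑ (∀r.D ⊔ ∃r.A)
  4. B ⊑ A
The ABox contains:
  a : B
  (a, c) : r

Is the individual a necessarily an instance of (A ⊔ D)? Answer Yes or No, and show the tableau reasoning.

1. a : (A ⊔ D)?  L(a) = {B} ∪ {(¬A ⊓ ¬D)}
   clash {A, ¬A} at a — a ∈ (A ⊔ D)
2. Hence a : (A ⊔ D): entailed.

Yes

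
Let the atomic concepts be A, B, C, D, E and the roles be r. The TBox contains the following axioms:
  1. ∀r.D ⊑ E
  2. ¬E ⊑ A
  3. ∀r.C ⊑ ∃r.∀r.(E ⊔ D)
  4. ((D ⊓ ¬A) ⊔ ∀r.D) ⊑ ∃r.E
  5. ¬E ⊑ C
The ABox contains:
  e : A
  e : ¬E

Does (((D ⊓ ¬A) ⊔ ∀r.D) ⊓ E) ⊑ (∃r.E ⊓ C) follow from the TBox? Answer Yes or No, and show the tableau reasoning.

1. (((D ⊓ ¬A) ⊔ ∀r.D) ⊓ E) ⊑ (∃r.E ⊓ C)  ⇔  ((((D ⊓ ¬A) ⊔ ∀r.D) ⊓ E) ⊓ (∀r.¬E ⊔ ¬C)) unsat w.r.t. T
   apply at x₀: ((D ⊓ ¬A) ⊔ ∀r.D)⊑∃r.E
   open: L(x₀) ⊇ {D, E, ¬A, ¬C, ∃r.E, …} (+ ∃-successors)
2. Hence (((D ⊓ ¬A) ⊔ ∀r.D) ⊓ E) ⊑ (∃r.E ⊓ C): not entailed.

No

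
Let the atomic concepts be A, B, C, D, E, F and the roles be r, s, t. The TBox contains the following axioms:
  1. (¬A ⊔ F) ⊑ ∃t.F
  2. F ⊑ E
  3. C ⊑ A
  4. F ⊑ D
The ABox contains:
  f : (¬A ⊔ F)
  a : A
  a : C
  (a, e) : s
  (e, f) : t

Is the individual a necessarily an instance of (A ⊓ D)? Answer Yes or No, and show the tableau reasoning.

No

1. a : (A ⊓ D)?  L(a) = {A, C} ∪ {(¬A ⊔ ¬D)}
   open: L(a) ⊇ {A, C, ¬D, ¬F} — a ∉ (A ⊓ D) possible
2. Hence a : (A ⊓ D): not entailed.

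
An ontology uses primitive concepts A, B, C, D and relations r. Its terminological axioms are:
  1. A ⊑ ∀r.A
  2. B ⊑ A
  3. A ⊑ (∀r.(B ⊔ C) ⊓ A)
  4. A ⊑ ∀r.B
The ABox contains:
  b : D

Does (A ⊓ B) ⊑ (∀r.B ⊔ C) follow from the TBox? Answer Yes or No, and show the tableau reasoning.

1. (A ⊓ B) ⊑ (∀r.B ⊔ C)  ⇔  ((A ⊓ B) ⊓ (∃r.¬B ⊓ ¬C)) unsat w.r.t. T
   all branches close; clash {B, ¬B} at an ∃-successor
2. Hence (A ⊓ B) ⊑ (∀r.B ⊔ C): entailed.

Yes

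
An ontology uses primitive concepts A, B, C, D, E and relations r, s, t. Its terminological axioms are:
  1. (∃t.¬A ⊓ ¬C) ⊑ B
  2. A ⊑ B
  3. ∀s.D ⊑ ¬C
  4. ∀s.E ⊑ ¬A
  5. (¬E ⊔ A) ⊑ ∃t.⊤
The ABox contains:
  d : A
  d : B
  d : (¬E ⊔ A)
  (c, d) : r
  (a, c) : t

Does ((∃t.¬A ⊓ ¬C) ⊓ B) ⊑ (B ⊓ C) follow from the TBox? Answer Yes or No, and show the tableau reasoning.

No

1. ((∃t.¬A ⊓ ¬C) ⊓ B) ⊑ (B ⊓ C)  ⇔  (((∃t.¬A ⊓ ¬C) ⊓ B) ⊓ (¬B ⊔ ¬C)) unsat w.r.t. T
   open: L(x₀) ⊇ {B, E, ¬A, ¬C, ∃t.¬A} (+ ∃-successors)
2. Hence ((∃t.¬A ⊓ ¬C) ⊓ B) ⊑ (B ⊓ C): not entailed.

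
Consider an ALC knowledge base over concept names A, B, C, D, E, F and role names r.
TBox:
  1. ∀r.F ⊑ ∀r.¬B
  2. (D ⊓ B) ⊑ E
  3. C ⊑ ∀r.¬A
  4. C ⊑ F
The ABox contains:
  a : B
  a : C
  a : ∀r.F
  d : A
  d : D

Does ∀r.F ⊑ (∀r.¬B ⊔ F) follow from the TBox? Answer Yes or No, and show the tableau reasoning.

Yes

1. ∀r.F ⊑ (∀r.¬B ⊔ F)  ⇔  (∀r.F ⊓ (∃r.B ⊓ ¬F)) unsat w.r.t. T
   all branches close; clash {F, ¬F} at x₀
2. Hence ∀r.F ⊑ (∀r.¬B ⊔ F): entailed.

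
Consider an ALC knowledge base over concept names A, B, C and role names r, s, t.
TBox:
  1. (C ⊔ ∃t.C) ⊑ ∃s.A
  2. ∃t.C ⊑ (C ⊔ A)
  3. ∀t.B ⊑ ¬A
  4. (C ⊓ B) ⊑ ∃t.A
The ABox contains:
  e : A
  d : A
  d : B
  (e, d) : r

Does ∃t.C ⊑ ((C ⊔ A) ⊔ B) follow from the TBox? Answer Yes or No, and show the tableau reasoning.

Yes

1. ∃t.C ⊑ ((C ⊔ A) ⊔ B)  ⇔  (∃t.C ⊓ ((¬C ⊓ ¬A) ⊓ ¬B)) unsat w.r.t. T
   all branches close; clash {A, ¬A} at x₀
2. Hence ∃t.C ⊑ ((C ⊔ A) ⊔ B): entailed.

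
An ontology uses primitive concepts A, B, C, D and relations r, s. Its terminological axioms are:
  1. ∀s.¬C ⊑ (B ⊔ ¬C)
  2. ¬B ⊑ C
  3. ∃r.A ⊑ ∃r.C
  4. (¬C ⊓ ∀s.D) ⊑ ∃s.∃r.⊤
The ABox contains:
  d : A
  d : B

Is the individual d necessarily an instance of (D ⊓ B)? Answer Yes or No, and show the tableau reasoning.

No

1. d : (D ⊓ B)?  L(d) = {A, B} ∪ {(¬D ⊔ ¬B)}
   open: L(d) ⊇ {A, B, C, ¬D, ∀r.¬A, …} (+ ∃-successors) — d ∉ (D ⊓ B) possible
2. Hence d : (D ⊓ B): not entailed.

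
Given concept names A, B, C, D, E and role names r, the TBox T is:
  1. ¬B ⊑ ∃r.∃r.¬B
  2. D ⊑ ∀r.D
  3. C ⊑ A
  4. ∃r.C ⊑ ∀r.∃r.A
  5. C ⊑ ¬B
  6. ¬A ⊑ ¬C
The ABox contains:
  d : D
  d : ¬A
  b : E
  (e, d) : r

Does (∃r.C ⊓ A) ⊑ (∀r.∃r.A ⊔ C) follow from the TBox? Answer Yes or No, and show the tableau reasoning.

Yes

1. (∃r.C ⊓ A) ⊑ (∀r.∃r.A ⊔ C)  ⇔  ((∃r.C ⊓ A) ⊓ (∃r.∀r.¬A ⊓ ¬C)) unsat w.r.t. T
   all branches close; clash {A, ¬A} at an ∃-successor
2. Hence (∃r.C ⊓ A) ⊑ (∀r.∃r.A ⊔ C): entailed.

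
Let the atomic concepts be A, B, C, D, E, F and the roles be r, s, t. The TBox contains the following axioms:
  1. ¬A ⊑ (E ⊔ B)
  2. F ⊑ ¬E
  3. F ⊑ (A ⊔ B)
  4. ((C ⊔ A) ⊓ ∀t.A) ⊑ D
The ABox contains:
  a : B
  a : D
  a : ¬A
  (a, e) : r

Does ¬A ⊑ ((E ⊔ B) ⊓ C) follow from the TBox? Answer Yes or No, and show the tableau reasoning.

1. ¬A ⊑ ((E ⊔ B) ⊓ C)  ⇔  (¬A ⊓ ((¬E ⊓ ¬B) ⊔ ¬C)) unsat w.r.t. T
   apply at x₀: ¬A⊑(E ⊔ B)
   open: L(x₀) ⊇ {E, ¬A, ¬C, ¬F}
2. Hence ¬A ⊑ ((E ⊔ B) ⊓ C): not entailed.

No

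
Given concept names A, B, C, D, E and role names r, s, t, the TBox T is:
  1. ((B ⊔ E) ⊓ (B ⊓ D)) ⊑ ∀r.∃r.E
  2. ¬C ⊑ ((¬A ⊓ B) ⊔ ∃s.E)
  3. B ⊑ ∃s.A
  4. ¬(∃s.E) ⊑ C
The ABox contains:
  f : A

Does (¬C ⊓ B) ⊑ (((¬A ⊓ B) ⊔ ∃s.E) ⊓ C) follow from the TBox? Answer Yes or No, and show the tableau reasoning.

No

1. (¬C ⊓ B) ⊑ (((¬A ⊓ B) ⊔ ∃s.E) ⊓ C)  ⇔  ((¬C ⊓ B) ⊓ (((A ⊔ ¬B) ⊓ ∀s.¬E) ⊔ ¬C)) unsat w.r.t. T
   apply at x₀: ¬C⊑((¬A ⊓ B) ⊔ ∃s.E); B⊑∃s.A
   open: L(x₀) ⊇ {B, ¬C, ¬D, ∃s.A, ∃s.E} (+ ∃-successors)
2. Hence (¬C ⊓ B) ⊑ (((¬A ⊓ B) ⊔ ∃s.E) ⊓ C): not entailed.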